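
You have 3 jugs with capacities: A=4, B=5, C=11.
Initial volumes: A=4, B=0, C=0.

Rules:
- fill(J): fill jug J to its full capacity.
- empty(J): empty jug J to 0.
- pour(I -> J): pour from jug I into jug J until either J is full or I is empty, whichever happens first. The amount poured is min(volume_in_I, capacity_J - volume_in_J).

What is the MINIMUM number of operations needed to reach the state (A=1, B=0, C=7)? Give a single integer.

Answer: 7

Derivation:
BFS from (A=4, B=0, C=0). One shortest path:
  1. pour(A -> B) -> (A=0 B=4 C=0)
  2. fill(A) -> (A=4 B=4 C=0)
  3. pour(A -> B) -> (A=3 B=5 C=0)
  4. pour(A -> C) -> (A=0 B=5 C=3)
  5. pour(B -> A) -> (A=4 B=1 C=3)
  6. pour(A -> C) -> (A=0 B=1 C=7)
  7. pour(B -> A) -> (A=1 B=0 C=7)
Reached target in 7 moves.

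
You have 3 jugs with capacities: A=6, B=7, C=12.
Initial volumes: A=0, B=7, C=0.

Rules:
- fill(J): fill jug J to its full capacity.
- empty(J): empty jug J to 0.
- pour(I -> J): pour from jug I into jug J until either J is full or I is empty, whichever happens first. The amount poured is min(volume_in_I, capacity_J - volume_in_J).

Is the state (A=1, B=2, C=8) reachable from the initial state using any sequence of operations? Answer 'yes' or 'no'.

BFS explored all 398 reachable states.
Reachable set includes: (0,0,0), (0,0,1), (0,0,2), (0,0,3), (0,0,4), (0,0,5), (0,0,6), (0,0,7), (0,0,8), (0,0,9), (0,0,10), (0,0,11) ...
Target (A=1, B=2, C=8) not in reachable set → no.

Answer: no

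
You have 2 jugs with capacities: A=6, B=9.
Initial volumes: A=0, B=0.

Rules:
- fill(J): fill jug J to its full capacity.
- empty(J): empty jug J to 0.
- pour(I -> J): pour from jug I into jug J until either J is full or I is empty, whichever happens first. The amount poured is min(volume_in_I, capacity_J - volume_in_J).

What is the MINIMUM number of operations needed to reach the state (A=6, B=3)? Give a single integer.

Answer: 2

Derivation:
BFS from (A=0, B=0). One shortest path:
  1. fill(B) -> (A=0 B=9)
  2. pour(B -> A) -> (A=6 B=3)
Reached target in 2 moves.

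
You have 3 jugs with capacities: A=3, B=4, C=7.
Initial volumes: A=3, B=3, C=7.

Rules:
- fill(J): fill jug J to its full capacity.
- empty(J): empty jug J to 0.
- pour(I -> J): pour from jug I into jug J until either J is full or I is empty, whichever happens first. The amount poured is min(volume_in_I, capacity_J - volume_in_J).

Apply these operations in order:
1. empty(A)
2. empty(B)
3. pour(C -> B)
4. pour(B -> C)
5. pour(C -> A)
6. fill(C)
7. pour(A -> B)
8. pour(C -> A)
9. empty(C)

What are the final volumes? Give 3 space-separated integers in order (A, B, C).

Step 1: empty(A) -> (A=0 B=3 C=7)
Step 2: empty(B) -> (A=0 B=0 C=7)
Step 3: pour(C -> B) -> (A=0 B=4 C=3)
Step 4: pour(B -> C) -> (A=0 B=0 C=7)
Step 5: pour(C -> A) -> (A=3 B=0 C=4)
Step 6: fill(C) -> (A=3 B=0 C=7)
Step 7: pour(A -> B) -> (A=0 B=3 C=7)
Step 8: pour(C -> A) -> (A=3 B=3 C=4)
Step 9: empty(C) -> (A=3 B=3 C=0)

Answer: 3 3 0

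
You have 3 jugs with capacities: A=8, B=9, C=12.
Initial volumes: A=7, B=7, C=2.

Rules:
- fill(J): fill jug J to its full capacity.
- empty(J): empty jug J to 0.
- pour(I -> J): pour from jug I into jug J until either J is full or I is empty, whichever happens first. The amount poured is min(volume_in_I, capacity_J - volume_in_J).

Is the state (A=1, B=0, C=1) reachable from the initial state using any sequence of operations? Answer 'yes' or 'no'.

Answer: yes

Derivation:
BFS from (A=7, B=7, C=2):
  1. fill(B) -> (A=7 B=9 C=2)
  2. pour(C -> A) -> (A=8 B=9 C=1)
  3. empty(A) -> (A=0 B=9 C=1)
  4. pour(B -> A) -> (A=8 B=1 C=1)
  5. empty(A) -> (A=0 B=1 C=1)
  6. pour(B -> A) -> (A=1 B=0 C=1)
Target reached → yes.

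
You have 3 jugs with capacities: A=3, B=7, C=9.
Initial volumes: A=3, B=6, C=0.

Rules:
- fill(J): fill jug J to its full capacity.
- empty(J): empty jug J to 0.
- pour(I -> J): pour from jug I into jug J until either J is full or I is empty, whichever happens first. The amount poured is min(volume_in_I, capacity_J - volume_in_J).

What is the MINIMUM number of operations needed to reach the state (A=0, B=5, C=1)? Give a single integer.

Answer: 7

Derivation:
BFS from (A=3, B=6, C=0). One shortest path:
  1. pour(A -> B) -> (A=2 B=7 C=0)
  2. pour(B -> C) -> (A=2 B=0 C=7)
  3. pour(A -> B) -> (A=0 B=2 C=7)
  4. pour(C -> A) -> (A=3 B=2 C=4)
  5. empty(A) -> (A=0 B=2 C=4)
  6. pour(C -> A) -> (A=3 B=2 C=1)
  7. pour(A -> B) -> (A=0 B=5 C=1)
Reached target in 7 moves.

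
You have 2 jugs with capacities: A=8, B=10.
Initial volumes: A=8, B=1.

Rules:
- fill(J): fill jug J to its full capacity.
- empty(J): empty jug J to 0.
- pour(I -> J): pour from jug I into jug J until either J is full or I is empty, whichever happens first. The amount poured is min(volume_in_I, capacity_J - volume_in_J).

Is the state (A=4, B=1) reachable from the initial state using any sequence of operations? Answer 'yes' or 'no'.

BFS explored all 36 reachable states.
Reachable set includes: (0,0), (0,1), (0,2), (0,3), (0,4), (0,5), (0,6), (0,7), (0,8), (0,9), (0,10), (1,0) ...
Target (A=4, B=1) not in reachable set → no.

Answer: no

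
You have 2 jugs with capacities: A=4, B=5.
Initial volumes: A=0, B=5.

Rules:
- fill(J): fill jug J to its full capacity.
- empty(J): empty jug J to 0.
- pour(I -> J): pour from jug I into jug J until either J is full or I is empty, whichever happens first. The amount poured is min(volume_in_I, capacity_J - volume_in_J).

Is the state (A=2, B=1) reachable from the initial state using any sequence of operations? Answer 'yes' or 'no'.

BFS explored all 18 reachable states.
Reachable set includes: (0,0), (0,1), (0,2), (0,3), (0,4), (0,5), (1,0), (1,5), (2,0), (2,5), (3,0), (3,5) ...
Target (A=2, B=1) not in reachable set → no.

Answer: no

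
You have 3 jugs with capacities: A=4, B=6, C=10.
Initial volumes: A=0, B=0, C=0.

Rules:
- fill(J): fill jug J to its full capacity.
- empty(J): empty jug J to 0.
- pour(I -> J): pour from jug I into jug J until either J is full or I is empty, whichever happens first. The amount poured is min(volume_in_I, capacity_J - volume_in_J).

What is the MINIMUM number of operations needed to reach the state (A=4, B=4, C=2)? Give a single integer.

Answer: 4

Derivation:
BFS from (A=0, B=0, C=0). One shortest path:
  1. fill(C) -> (A=0 B=0 C=10)
  2. pour(C -> A) -> (A=4 B=0 C=6)
  3. pour(A -> B) -> (A=0 B=4 C=6)
  4. pour(C -> A) -> (A=4 B=4 C=2)
Reached target in 4 moves.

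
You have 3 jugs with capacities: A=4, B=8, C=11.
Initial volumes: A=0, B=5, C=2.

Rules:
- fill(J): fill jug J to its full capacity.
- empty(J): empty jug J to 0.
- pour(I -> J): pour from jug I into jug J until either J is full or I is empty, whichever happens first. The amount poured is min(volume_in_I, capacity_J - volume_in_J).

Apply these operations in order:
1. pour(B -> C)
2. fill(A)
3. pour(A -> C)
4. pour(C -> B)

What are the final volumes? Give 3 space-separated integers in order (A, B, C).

Answer: 0 8 3

Derivation:
Step 1: pour(B -> C) -> (A=0 B=0 C=7)
Step 2: fill(A) -> (A=4 B=0 C=7)
Step 3: pour(A -> C) -> (A=0 B=0 C=11)
Step 4: pour(C -> B) -> (A=0 B=8 C=3)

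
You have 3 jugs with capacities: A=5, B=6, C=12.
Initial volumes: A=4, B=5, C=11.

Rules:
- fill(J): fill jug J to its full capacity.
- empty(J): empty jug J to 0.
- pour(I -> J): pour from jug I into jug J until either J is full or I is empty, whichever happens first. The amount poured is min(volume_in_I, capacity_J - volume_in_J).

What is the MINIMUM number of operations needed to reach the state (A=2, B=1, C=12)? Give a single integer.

Answer: 5

Derivation:
BFS from (A=4, B=5, C=11). One shortest path:
  1. empty(B) -> (A=4 B=0 C=11)
  2. pour(A -> B) -> (A=0 B=4 C=11)
  3. pour(C -> B) -> (A=0 B=6 C=9)
  4. pour(B -> A) -> (A=5 B=1 C=9)
  5. pour(A -> C) -> (A=2 B=1 C=12)
Reached target in 5 moves.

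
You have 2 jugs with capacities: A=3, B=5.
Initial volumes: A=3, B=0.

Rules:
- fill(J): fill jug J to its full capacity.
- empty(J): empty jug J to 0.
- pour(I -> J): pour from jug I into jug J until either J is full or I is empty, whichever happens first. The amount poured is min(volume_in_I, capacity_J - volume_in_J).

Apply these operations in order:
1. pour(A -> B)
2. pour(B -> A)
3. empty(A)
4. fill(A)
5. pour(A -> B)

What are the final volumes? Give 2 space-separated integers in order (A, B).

Answer: 0 3

Derivation:
Step 1: pour(A -> B) -> (A=0 B=3)
Step 2: pour(B -> A) -> (A=3 B=0)
Step 3: empty(A) -> (A=0 B=0)
Step 4: fill(A) -> (A=3 B=0)
Step 5: pour(A -> B) -> (A=0 B=3)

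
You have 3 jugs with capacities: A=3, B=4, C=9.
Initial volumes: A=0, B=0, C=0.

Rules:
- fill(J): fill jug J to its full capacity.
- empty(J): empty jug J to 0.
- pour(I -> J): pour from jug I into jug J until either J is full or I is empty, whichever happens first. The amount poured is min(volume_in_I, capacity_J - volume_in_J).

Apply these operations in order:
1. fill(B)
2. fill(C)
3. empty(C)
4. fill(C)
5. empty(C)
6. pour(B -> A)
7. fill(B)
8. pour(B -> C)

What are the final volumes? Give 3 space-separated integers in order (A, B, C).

Step 1: fill(B) -> (A=0 B=4 C=0)
Step 2: fill(C) -> (A=0 B=4 C=9)
Step 3: empty(C) -> (A=0 B=4 C=0)
Step 4: fill(C) -> (A=0 B=4 C=9)
Step 5: empty(C) -> (A=0 B=4 C=0)
Step 6: pour(B -> A) -> (A=3 B=1 C=0)
Step 7: fill(B) -> (A=3 B=4 C=0)
Step 8: pour(B -> C) -> (A=3 B=0 C=4)

Answer: 3 0 4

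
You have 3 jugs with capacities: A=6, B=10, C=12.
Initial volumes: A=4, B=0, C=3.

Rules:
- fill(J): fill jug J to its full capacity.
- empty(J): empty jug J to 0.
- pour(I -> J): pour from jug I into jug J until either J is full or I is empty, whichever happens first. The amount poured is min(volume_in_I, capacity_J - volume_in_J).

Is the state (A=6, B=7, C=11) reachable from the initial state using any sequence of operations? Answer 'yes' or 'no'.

BFS explored all 380 reachable states.
Reachable set includes: (0,0,0), (0,0,1), (0,0,2), (0,0,3), (0,0,4), (0,0,5), (0,0,6), (0,0,7), (0,0,8), (0,0,9), (0,0,10), (0,0,11) ...
Target (A=6, B=7, C=11) not in reachable set → no.

Answer: no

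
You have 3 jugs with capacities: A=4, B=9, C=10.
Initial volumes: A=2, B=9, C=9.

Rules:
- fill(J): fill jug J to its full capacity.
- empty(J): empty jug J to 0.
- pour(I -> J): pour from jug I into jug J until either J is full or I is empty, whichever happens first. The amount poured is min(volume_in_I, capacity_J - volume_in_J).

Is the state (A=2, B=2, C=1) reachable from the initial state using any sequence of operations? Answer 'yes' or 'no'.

BFS explored all 334 reachable states.
Reachable set includes: (0,0,0), (0,0,1), (0,0,2), (0,0,3), (0,0,4), (0,0,5), (0,0,6), (0,0,7), (0,0,8), (0,0,9), (0,0,10), (0,1,0) ...
Target (A=2, B=2, C=1) not in reachable set → no.

Answer: no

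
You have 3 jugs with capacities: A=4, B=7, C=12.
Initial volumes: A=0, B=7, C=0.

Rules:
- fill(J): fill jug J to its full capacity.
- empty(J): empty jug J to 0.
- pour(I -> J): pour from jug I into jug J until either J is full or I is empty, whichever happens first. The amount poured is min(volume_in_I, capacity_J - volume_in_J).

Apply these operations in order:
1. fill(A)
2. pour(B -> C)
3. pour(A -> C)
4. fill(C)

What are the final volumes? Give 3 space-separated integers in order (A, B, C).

Answer: 0 0 12

Derivation:
Step 1: fill(A) -> (A=4 B=7 C=0)
Step 2: pour(B -> C) -> (A=4 B=0 C=7)
Step 3: pour(A -> C) -> (A=0 B=0 C=11)
Step 4: fill(C) -> (A=0 B=0 C=12)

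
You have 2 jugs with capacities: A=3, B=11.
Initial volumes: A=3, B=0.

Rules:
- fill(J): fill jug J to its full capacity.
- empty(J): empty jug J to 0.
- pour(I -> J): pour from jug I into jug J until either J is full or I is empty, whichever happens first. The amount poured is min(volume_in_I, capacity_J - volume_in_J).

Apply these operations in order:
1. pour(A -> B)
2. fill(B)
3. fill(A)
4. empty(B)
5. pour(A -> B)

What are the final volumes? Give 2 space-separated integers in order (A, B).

Step 1: pour(A -> B) -> (A=0 B=3)
Step 2: fill(B) -> (A=0 B=11)
Step 3: fill(A) -> (A=3 B=11)
Step 4: empty(B) -> (A=3 B=0)
Step 5: pour(A -> B) -> (A=0 B=3)

Answer: 0 3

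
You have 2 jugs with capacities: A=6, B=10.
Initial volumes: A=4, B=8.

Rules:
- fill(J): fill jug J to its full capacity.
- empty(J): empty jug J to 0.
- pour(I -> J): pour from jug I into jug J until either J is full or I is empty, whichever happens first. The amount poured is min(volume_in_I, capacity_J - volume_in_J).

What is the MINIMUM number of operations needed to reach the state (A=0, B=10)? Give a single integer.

Answer: 2

Derivation:
BFS from (A=4, B=8). One shortest path:
  1. empty(A) -> (A=0 B=8)
  2. fill(B) -> (A=0 B=10)
Reached target in 2 moves.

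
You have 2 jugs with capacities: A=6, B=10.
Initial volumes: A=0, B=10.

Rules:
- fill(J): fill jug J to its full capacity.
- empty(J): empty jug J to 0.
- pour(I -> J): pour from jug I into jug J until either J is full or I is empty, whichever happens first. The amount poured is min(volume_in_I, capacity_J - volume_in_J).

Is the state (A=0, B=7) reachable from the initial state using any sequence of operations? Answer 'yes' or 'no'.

BFS explored all 16 reachable states.
Reachable set includes: (0,0), (0,2), (0,4), (0,6), (0,8), (0,10), (2,0), (2,10), (4,0), (4,10), (6,0), (6,2) ...
Target (A=0, B=7) not in reachable set → no.

Answer: no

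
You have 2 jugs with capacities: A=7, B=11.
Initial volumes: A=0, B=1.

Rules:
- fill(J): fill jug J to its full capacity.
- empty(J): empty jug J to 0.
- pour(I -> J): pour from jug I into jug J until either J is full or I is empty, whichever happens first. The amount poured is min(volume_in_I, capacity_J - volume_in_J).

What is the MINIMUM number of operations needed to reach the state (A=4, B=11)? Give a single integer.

BFS from (A=0, B=1). One shortest path:
  1. fill(A) -> (A=7 B=1)
  2. pour(A -> B) -> (A=0 B=8)
  3. fill(A) -> (A=7 B=8)
  4. pour(A -> B) -> (A=4 B=11)
Reached target in 4 moves.

Answer: 4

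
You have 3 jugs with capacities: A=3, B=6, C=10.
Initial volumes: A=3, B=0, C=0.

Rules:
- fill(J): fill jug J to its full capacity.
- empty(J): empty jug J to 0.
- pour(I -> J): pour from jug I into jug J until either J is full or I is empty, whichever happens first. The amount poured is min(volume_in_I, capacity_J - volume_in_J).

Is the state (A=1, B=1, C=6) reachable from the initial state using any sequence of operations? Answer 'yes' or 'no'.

Answer: no

Derivation:
BFS explored all 218 reachable states.
Reachable set includes: (0,0,0), (0,0,1), (0,0,2), (0,0,3), (0,0,4), (0,0,5), (0,0,6), (0,0,7), (0,0,8), (0,0,9), (0,0,10), (0,1,0) ...
Target (A=1, B=1, C=6) not in reachable set → no.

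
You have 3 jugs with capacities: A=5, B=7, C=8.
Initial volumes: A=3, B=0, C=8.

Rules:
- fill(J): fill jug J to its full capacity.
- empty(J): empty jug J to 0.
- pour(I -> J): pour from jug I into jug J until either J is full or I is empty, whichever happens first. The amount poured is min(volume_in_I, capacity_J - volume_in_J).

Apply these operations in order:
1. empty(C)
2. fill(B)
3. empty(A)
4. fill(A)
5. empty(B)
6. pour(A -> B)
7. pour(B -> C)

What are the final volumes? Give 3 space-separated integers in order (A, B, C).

Step 1: empty(C) -> (A=3 B=0 C=0)
Step 2: fill(B) -> (A=3 B=7 C=0)
Step 3: empty(A) -> (A=0 B=7 C=0)
Step 4: fill(A) -> (A=5 B=7 C=0)
Step 5: empty(B) -> (A=5 B=0 C=0)
Step 6: pour(A -> B) -> (A=0 B=5 C=0)
Step 7: pour(B -> C) -> (A=0 B=0 C=5)

Answer: 0 0 5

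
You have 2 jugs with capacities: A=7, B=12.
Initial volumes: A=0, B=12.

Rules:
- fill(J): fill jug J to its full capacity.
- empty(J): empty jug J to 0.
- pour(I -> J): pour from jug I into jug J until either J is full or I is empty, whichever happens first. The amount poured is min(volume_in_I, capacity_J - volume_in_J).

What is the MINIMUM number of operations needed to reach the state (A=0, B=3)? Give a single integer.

BFS from (A=0, B=12). One shortest path:
  1. pour(B -> A) -> (A=7 B=5)
  2. empty(A) -> (A=0 B=5)
  3. pour(B -> A) -> (A=5 B=0)
  4. fill(B) -> (A=5 B=12)
  5. pour(B -> A) -> (A=7 B=10)
  6. empty(A) -> (A=0 B=10)
  7. pour(B -> A) -> (A=7 B=3)
  8. empty(A) -> (A=0 B=3)
Reached target in 8 moves.

Answer: 8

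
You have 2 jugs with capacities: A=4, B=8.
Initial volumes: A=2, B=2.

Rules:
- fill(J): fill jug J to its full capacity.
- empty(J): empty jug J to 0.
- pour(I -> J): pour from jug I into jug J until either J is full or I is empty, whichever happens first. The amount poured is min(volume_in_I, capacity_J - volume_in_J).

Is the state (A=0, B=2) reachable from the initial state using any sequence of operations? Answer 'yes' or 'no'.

Answer: yes

Derivation:
BFS from (A=2, B=2):
  1. empty(A) -> (A=0 B=2)
Target reached → yes.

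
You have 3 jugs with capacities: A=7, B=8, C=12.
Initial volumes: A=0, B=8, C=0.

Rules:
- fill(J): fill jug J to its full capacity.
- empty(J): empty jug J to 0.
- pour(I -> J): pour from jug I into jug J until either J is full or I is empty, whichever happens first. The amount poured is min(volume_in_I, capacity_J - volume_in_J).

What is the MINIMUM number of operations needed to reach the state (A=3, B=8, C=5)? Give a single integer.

BFS from (A=0, B=8, C=0). One shortest path:
  1. pour(B -> C) -> (A=0 B=0 C=8)
  2. fill(B) -> (A=0 B=8 C=8)
  3. pour(B -> A) -> (A=7 B=1 C=8)
  4. pour(A -> C) -> (A=3 B=1 C=12)
  5. pour(C -> B) -> (A=3 B=8 C=5)
Reached target in 5 moves.

Answer: 5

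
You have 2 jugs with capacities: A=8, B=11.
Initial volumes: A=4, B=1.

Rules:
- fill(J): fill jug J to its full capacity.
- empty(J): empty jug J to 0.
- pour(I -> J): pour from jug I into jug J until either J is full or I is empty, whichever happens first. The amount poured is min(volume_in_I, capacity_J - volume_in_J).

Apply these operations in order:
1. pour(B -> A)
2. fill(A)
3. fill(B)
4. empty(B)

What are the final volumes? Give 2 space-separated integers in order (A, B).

Answer: 8 0

Derivation:
Step 1: pour(B -> A) -> (A=5 B=0)
Step 2: fill(A) -> (A=8 B=0)
Step 3: fill(B) -> (A=8 B=11)
Step 4: empty(B) -> (A=8 B=0)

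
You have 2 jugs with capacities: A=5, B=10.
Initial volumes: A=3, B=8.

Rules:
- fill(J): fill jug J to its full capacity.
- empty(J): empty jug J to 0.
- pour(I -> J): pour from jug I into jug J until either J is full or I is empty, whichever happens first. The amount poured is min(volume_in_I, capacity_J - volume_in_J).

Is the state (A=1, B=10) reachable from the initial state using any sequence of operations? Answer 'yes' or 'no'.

BFS from (A=3, B=8):
  1. pour(A -> B) -> (A=1 B=10)
Target reached → yes.

Answer: yes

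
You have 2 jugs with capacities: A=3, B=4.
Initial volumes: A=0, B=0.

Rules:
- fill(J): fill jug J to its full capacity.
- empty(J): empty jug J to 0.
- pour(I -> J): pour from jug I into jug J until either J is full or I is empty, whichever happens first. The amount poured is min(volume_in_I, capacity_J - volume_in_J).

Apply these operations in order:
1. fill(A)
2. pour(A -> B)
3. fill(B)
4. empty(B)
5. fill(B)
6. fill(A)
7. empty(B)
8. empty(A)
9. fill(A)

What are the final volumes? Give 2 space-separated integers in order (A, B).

Answer: 3 0

Derivation:
Step 1: fill(A) -> (A=3 B=0)
Step 2: pour(A -> B) -> (A=0 B=3)
Step 3: fill(B) -> (A=0 B=4)
Step 4: empty(B) -> (A=0 B=0)
Step 5: fill(B) -> (A=0 B=4)
Step 6: fill(A) -> (A=3 B=4)
Step 7: empty(B) -> (A=3 B=0)
Step 8: empty(A) -> (A=0 B=0)
Step 9: fill(A) -> (A=3 B=0)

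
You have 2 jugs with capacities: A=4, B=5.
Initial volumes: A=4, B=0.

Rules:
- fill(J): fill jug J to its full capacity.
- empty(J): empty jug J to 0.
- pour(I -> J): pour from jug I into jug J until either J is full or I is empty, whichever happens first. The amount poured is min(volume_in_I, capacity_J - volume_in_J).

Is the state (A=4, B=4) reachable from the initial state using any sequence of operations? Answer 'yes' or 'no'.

Answer: yes

Derivation:
BFS from (A=4, B=0):
  1. pour(A -> B) -> (A=0 B=4)
  2. fill(A) -> (A=4 B=4)
Target reached → yes.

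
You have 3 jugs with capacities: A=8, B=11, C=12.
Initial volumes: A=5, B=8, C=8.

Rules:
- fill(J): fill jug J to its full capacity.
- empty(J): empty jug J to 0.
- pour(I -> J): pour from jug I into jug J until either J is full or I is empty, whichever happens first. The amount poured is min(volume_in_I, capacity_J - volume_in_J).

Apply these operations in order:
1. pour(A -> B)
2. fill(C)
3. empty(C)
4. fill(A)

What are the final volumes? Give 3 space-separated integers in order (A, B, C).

Answer: 8 11 0

Derivation:
Step 1: pour(A -> B) -> (A=2 B=11 C=8)
Step 2: fill(C) -> (A=2 B=11 C=12)
Step 3: empty(C) -> (A=2 B=11 C=0)
Step 4: fill(A) -> (A=8 B=11 C=0)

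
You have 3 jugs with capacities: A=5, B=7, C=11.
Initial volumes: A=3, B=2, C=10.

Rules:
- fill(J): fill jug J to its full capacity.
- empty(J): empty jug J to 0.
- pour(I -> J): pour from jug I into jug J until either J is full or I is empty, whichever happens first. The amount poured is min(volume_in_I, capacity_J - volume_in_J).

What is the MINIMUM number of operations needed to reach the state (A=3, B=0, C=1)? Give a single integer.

Answer: 3

Derivation:
BFS from (A=3, B=2, C=10). One shortest path:
  1. pour(B -> C) -> (A=3 B=1 C=11)
  2. empty(C) -> (A=3 B=1 C=0)
  3. pour(B -> C) -> (A=3 B=0 C=1)
Reached target in 3 moves.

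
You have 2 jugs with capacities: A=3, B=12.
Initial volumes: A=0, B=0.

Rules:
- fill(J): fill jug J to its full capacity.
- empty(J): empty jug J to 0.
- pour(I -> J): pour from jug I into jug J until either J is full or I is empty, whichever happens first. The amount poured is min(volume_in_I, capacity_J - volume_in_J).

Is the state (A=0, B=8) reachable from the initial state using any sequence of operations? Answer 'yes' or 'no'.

Answer: no

Derivation:
BFS explored all 10 reachable states.
Reachable set includes: (0,0), (0,3), (0,6), (0,9), (0,12), (3,0), (3,3), (3,6), (3,9), (3,12)
Target (A=0, B=8) not in reachable set → no.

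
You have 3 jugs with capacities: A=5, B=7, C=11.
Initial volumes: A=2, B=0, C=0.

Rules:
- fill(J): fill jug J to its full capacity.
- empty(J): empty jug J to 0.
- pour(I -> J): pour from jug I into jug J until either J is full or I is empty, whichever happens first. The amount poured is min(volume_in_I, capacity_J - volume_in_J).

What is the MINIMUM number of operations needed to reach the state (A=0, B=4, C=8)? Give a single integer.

Answer: 7

Derivation:
BFS from (A=2, B=0, C=0). One shortest path:
  1. fill(C) -> (A=2 B=0 C=11)
  2. pour(C -> B) -> (A=2 B=7 C=4)
  3. empty(B) -> (A=2 B=0 C=4)
  4. pour(C -> B) -> (A=2 B=4 C=0)
  5. fill(C) -> (A=2 B=4 C=11)
  6. pour(C -> A) -> (A=5 B=4 C=8)
  7. empty(A) -> (A=0 B=4 C=8)
Reached target in 7 moves.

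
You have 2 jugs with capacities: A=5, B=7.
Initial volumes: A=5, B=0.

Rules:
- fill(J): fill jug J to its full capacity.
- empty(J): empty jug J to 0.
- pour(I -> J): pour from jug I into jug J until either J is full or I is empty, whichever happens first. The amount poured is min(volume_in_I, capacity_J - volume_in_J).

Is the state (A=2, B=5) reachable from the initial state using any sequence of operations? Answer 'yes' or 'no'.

Answer: no

Derivation:
BFS explored all 24 reachable states.
Reachable set includes: (0,0), (0,1), (0,2), (0,3), (0,4), (0,5), (0,6), (0,7), (1,0), (1,7), (2,0), (2,7) ...
Target (A=2, B=5) not in reachable set → no.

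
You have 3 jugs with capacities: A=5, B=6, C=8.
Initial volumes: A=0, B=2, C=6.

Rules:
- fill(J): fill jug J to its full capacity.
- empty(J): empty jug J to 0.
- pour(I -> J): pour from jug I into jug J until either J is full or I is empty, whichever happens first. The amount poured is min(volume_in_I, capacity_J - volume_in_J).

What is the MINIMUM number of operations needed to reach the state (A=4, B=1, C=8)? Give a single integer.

BFS from (A=0, B=2, C=6). One shortest path:
  1. fill(A) -> (A=5 B=2 C=6)
  2. pour(A -> B) -> (A=1 B=6 C=6)
  3. pour(A -> C) -> (A=0 B=6 C=7)
  4. pour(B -> A) -> (A=5 B=1 C=7)
  5. pour(A -> C) -> (A=4 B=1 C=8)
Reached target in 5 moves.

Answer: 5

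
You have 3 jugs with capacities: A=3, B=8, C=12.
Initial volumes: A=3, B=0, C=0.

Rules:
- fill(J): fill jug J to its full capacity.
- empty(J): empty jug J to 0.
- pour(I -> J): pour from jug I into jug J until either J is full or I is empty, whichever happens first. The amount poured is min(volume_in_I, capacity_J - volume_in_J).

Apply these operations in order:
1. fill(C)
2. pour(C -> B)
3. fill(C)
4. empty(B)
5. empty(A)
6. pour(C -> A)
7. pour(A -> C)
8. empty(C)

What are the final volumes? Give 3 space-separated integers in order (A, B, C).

Answer: 0 0 0

Derivation:
Step 1: fill(C) -> (A=3 B=0 C=12)
Step 2: pour(C -> B) -> (A=3 B=8 C=4)
Step 3: fill(C) -> (A=3 B=8 C=12)
Step 4: empty(B) -> (A=3 B=0 C=12)
Step 5: empty(A) -> (A=0 B=0 C=12)
Step 6: pour(C -> A) -> (A=3 B=0 C=9)
Step 7: pour(A -> C) -> (A=0 B=0 C=12)
Step 8: empty(C) -> (A=0 B=0 C=0)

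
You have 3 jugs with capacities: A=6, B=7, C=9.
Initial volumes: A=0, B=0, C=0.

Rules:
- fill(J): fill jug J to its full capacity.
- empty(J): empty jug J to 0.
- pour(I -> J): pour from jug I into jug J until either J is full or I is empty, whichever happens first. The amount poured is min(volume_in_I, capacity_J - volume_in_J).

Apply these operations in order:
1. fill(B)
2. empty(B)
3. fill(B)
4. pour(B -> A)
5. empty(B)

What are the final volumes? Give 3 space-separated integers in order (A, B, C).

Answer: 6 0 0

Derivation:
Step 1: fill(B) -> (A=0 B=7 C=0)
Step 2: empty(B) -> (A=0 B=0 C=0)
Step 3: fill(B) -> (A=0 B=7 C=0)
Step 4: pour(B -> A) -> (A=6 B=1 C=0)
Step 5: empty(B) -> (A=6 B=0 C=0)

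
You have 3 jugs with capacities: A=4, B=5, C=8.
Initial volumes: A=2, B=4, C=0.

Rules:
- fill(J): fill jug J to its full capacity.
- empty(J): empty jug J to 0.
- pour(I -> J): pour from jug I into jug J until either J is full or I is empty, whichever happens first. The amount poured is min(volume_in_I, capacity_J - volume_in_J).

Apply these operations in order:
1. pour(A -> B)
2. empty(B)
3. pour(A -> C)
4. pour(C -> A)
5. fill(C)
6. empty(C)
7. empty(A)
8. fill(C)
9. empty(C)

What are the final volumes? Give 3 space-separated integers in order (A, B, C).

Answer: 0 0 0

Derivation:
Step 1: pour(A -> B) -> (A=1 B=5 C=0)
Step 2: empty(B) -> (A=1 B=0 C=0)
Step 3: pour(A -> C) -> (A=0 B=0 C=1)
Step 4: pour(C -> A) -> (A=1 B=0 C=0)
Step 5: fill(C) -> (A=1 B=0 C=8)
Step 6: empty(C) -> (A=1 B=0 C=0)
Step 7: empty(A) -> (A=0 B=0 C=0)
Step 8: fill(C) -> (A=0 B=0 C=8)
Step 9: empty(C) -> (A=0 B=0 C=0)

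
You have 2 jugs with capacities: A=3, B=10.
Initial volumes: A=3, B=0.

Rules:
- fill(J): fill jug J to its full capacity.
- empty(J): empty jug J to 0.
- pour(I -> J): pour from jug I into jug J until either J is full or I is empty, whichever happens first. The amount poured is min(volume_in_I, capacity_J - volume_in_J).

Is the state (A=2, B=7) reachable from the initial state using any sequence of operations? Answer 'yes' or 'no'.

BFS explored all 26 reachable states.
Reachable set includes: (0,0), (0,1), (0,2), (0,3), (0,4), (0,5), (0,6), (0,7), (0,8), (0,9), (0,10), (1,0) ...
Target (A=2, B=7) not in reachable set → no.

Answer: no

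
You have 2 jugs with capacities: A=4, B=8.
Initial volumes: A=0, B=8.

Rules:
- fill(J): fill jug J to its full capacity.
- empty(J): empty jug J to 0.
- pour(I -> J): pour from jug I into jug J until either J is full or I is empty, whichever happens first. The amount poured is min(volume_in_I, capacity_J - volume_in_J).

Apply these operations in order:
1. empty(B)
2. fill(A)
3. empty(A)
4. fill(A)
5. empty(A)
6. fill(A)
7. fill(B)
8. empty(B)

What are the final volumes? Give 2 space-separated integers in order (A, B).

Step 1: empty(B) -> (A=0 B=0)
Step 2: fill(A) -> (A=4 B=0)
Step 3: empty(A) -> (A=0 B=0)
Step 4: fill(A) -> (A=4 B=0)
Step 5: empty(A) -> (A=0 B=0)
Step 6: fill(A) -> (A=4 B=0)
Step 7: fill(B) -> (A=4 B=8)
Step 8: empty(B) -> (A=4 B=0)

Answer: 4 0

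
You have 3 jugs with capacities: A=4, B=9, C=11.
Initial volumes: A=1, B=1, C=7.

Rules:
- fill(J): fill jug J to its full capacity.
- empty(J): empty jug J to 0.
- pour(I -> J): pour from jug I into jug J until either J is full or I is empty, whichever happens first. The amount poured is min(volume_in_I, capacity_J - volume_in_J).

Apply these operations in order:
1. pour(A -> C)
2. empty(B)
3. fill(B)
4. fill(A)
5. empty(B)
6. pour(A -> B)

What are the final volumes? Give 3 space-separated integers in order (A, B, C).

Answer: 0 4 8

Derivation:
Step 1: pour(A -> C) -> (A=0 B=1 C=8)
Step 2: empty(B) -> (A=0 B=0 C=8)
Step 3: fill(B) -> (A=0 B=9 C=8)
Step 4: fill(A) -> (A=4 B=9 C=8)
Step 5: empty(B) -> (A=4 B=0 C=8)
Step 6: pour(A -> B) -> (A=0 B=4 C=8)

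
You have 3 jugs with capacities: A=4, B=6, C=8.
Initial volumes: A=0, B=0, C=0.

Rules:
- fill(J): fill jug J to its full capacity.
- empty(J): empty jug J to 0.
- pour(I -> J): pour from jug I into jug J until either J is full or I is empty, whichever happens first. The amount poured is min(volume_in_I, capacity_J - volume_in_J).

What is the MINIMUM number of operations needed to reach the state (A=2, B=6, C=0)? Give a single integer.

Answer: 3

Derivation:
BFS from (A=0, B=0, C=0). One shortest path:
  1. fill(C) -> (A=0 B=0 C=8)
  2. pour(C -> B) -> (A=0 B=6 C=2)
  3. pour(C -> A) -> (A=2 B=6 C=0)
Reached target in 3 moves.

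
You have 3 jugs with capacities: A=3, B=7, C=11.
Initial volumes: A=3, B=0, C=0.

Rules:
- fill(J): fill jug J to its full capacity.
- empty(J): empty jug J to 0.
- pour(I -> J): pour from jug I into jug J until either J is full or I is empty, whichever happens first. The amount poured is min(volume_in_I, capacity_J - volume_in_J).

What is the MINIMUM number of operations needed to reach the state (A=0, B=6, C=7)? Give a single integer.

Answer: 5

Derivation:
BFS from (A=3, B=0, C=0). One shortest path:
  1. fill(B) -> (A=3 B=7 C=0)
  2. pour(B -> C) -> (A=3 B=0 C=7)
  3. pour(A -> B) -> (A=0 B=3 C=7)
  4. fill(A) -> (A=3 B=3 C=7)
  5. pour(A -> B) -> (A=0 B=6 C=7)
Reached target in 5 moves.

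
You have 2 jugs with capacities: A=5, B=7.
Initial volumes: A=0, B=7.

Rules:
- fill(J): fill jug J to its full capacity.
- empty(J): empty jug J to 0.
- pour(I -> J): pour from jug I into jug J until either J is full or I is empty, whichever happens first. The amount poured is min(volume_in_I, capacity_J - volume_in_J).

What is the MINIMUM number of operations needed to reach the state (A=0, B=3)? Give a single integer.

BFS from (A=0, B=7). One shortest path:
  1. fill(A) -> (A=5 B=7)
  2. empty(B) -> (A=5 B=0)
  3. pour(A -> B) -> (A=0 B=5)
  4. fill(A) -> (A=5 B=5)
  5. pour(A -> B) -> (A=3 B=7)
  6. empty(B) -> (A=3 B=0)
  7. pour(A -> B) -> (A=0 B=3)
Reached target in 7 moves.

Answer: 7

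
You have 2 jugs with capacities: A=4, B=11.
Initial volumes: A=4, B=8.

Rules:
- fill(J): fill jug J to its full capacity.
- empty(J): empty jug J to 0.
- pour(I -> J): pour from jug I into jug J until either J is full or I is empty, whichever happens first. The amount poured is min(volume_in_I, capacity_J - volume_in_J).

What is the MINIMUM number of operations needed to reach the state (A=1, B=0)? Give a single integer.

Answer: 2

Derivation:
BFS from (A=4, B=8). One shortest path:
  1. pour(A -> B) -> (A=1 B=11)
  2. empty(B) -> (A=1 B=0)
Reached target in 2 moves.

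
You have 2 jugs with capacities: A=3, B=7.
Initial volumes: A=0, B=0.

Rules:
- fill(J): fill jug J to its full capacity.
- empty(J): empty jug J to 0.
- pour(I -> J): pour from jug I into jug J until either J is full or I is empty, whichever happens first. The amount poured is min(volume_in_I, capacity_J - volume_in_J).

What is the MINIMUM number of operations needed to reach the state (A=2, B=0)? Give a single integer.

Answer: 7

Derivation:
BFS from (A=0, B=0). One shortest path:
  1. fill(A) -> (A=3 B=0)
  2. pour(A -> B) -> (A=0 B=3)
  3. fill(A) -> (A=3 B=3)
  4. pour(A -> B) -> (A=0 B=6)
  5. fill(A) -> (A=3 B=6)
  6. pour(A -> B) -> (A=2 B=7)
  7. empty(B) -> (A=2 B=0)
Reached target in 7 moves.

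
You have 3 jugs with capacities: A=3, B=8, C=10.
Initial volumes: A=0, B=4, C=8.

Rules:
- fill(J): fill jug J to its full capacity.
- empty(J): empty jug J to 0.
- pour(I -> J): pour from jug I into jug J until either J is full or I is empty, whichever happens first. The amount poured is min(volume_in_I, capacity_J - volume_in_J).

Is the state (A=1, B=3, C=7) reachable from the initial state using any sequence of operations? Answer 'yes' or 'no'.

BFS explored all 270 reachable states.
Reachable set includes: (0,0,0), (0,0,1), (0,0,2), (0,0,3), (0,0,4), (0,0,5), (0,0,6), (0,0,7), (0,0,8), (0,0,9), (0,0,10), (0,1,0) ...
Target (A=1, B=3, C=7) not in reachable set → no.

Answer: no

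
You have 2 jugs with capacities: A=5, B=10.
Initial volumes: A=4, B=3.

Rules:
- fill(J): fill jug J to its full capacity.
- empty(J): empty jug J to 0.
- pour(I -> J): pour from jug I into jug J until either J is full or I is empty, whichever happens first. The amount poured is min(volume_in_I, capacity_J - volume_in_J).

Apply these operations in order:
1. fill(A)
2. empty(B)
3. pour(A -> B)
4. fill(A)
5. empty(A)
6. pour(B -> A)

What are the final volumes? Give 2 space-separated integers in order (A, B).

Answer: 5 0

Derivation:
Step 1: fill(A) -> (A=5 B=3)
Step 2: empty(B) -> (A=5 B=0)
Step 3: pour(A -> B) -> (A=0 B=5)
Step 4: fill(A) -> (A=5 B=5)
Step 5: empty(A) -> (A=0 B=5)
Step 6: pour(B -> A) -> (A=5 B=0)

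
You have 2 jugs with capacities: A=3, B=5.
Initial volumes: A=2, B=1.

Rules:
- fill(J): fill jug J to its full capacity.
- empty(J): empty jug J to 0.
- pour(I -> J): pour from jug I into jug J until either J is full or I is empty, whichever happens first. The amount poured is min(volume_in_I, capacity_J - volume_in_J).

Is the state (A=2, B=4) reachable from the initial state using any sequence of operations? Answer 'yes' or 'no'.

BFS explored all 17 reachable states.
Reachable set includes: (0,0), (0,1), (0,2), (0,3), (0,4), (0,5), (1,0), (1,5), (2,0), (2,1), (2,5), (3,0) ...
Target (A=2, B=4) not in reachable set → no.

Answer: no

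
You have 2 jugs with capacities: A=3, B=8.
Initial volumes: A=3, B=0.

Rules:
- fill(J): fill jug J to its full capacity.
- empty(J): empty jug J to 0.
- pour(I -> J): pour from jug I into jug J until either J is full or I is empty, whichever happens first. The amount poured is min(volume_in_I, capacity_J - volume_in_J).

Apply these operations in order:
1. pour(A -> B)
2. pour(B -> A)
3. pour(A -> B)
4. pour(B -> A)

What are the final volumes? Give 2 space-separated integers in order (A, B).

Step 1: pour(A -> B) -> (A=0 B=3)
Step 2: pour(B -> A) -> (A=3 B=0)
Step 3: pour(A -> B) -> (A=0 B=3)
Step 4: pour(B -> A) -> (A=3 B=0)

Answer: 3 0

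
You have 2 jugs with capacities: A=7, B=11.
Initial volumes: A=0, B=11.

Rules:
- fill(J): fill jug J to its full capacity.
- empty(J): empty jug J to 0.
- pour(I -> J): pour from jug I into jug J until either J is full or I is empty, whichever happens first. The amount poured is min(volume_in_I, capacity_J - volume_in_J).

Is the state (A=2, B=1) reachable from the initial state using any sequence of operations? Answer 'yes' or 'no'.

Answer: no

Derivation:
BFS explored all 36 reachable states.
Reachable set includes: (0,0), (0,1), (0,2), (0,3), (0,4), (0,5), (0,6), (0,7), (0,8), (0,9), (0,10), (0,11) ...
Target (A=2, B=1) not in reachable set → no.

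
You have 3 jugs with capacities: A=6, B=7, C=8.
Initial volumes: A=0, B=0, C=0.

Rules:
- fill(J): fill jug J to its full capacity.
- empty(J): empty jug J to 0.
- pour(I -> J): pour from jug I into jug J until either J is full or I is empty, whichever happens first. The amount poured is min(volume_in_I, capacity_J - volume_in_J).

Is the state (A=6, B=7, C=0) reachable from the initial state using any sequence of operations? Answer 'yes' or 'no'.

Answer: yes

Derivation:
BFS from (A=0, B=0, C=0):
  1. fill(A) -> (A=6 B=0 C=0)
  2. fill(B) -> (A=6 B=7 C=0)
Target reached → yes.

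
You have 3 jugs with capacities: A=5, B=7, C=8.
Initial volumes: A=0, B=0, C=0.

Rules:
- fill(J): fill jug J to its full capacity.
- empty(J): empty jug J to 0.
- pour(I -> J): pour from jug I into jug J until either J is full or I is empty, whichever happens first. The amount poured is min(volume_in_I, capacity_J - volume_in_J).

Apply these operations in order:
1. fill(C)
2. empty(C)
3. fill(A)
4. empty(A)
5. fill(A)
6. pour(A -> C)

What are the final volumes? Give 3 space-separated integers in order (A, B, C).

Answer: 0 0 5

Derivation:
Step 1: fill(C) -> (A=0 B=0 C=8)
Step 2: empty(C) -> (A=0 B=0 C=0)
Step 3: fill(A) -> (A=5 B=0 C=0)
Step 4: empty(A) -> (A=0 B=0 C=0)
Step 5: fill(A) -> (A=5 B=0 C=0)
Step 6: pour(A -> C) -> (A=0 B=0 C=5)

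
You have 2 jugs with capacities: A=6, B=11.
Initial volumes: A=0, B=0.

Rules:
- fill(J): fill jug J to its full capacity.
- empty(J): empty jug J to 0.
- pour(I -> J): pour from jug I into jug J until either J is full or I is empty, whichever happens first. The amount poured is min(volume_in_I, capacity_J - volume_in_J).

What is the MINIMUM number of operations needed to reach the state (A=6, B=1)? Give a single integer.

BFS from (A=0, B=0). One shortest path:
  1. fill(A) -> (A=6 B=0)
  2. pour(A -> B) -> (A=0 B=6)
  3. fill(A) -> (A=6 B=6)
  4. pour(A -> B) -> (A=1 B=11)
  5. empty(B) -> (A=1 B=0)
  6. pour(A -> B) -> (A=0 B=1)
  7. fill(A) -> (A=6 B=1)
Reached target in 7 moves.

Answer: 7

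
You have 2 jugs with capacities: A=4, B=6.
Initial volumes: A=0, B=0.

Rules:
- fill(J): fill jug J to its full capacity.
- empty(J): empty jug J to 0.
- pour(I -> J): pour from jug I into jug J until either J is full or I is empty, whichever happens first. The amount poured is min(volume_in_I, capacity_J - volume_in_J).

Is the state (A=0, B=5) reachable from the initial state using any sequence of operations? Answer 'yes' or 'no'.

Answer: no

Derivation:
BFS explored all 10 reachable states.
Reachable set includes: (0,0), (0,2), (0,4), (0,6), (2,0), (2,6), (4,0), (4,2), (4,4), (4,6)
Target (A=0, B=5) not in reachable set → no.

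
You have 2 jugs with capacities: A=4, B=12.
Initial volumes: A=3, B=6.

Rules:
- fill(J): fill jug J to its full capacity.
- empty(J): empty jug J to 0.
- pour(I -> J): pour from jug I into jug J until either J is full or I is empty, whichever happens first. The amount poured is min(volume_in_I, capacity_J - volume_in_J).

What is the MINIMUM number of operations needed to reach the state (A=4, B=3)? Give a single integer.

Answer: 3

Derivation:
BFS from (A=3, B=6). One shortest path:
  1. empty(B) -> (A=3 B=0)
  2. pour(A -> B) -> (A=0 B=3)
  3. fill(A) -> (A=4 B=3)
Reached target in 3 moves.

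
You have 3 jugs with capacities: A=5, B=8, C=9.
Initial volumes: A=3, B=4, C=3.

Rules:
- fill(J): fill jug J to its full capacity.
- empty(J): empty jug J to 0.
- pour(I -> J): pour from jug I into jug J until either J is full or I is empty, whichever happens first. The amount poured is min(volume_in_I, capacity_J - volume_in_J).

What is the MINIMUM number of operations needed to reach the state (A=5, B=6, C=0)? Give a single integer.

BFS from (A=3, B=4, C=3). One shortest path:
  1. fill(B) -> (A=3 B=8 C=3)
  2. empty(C) -> (A=3 B=8 C=0)
  3. pour(B -> A) -> (A=5 B=6 C=0)
Reached target in 3 moves.

Answer: 3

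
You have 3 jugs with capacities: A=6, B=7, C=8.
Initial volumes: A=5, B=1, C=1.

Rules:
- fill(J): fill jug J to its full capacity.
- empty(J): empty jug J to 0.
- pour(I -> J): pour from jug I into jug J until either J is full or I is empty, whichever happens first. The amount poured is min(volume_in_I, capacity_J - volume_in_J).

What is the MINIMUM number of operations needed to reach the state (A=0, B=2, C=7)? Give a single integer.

Answer: 4

Derivation:
BFS from (A=5, B=1, C=1). One shortest path:
  1. pour(C -> B) -> (A=5 B=2 C=0)
  2. fill(C) -> (A=5 B=2 C=8)
  3. pour(C -> A) -> (A=6 B=2 C=7)
  4. empty(A) -> (A=0 B=2 C=7)
Reached target in 4 moves.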